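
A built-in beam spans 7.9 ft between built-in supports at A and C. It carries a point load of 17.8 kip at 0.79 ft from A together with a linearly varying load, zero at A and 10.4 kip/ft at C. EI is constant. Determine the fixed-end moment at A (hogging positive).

M_A = 33.03 kip·ft

Release both end moments; the primary structure is a simply-supported span AC with redundants M_A and M_C.
End rotations of the released simple span under the applied load (×1/EI):
  at A: point load 17.8 at a = 0.79: Pab(L + b)/(6LEI) = 31.66/EI
  at C: point load 17.8 at a = 0.79: Pab(L + a)/(6LEI) = 18.33/EI
  at A: triangular load, peak 10.4: 7w₀L³/(360EI) = 99.7/EI
  at C: triangular load, peak 10.4: w₀L³/(45EI) = 113.9/EI
  θ_A0 = 131.4/EI,  θ_C0 = 132.3/EI
Flexibility coefficients: a unit moment at one end gives L/(3EI) there and L/(6EI) at the far end, so f₁₁ = f₂₂ = 2.633/EI and f₁₂ = f₂₁ = 1.317/EI.
Compatibility — zero rotation at each built-in end:
  2.633 M_A + 1.317 M_C = 131.4
  1.317 M_A + 2.633 M_C = 132.3
Solving the pair gives M_A = 33.03 kip·ft and M_C = 33.72 kip·ft (hogging).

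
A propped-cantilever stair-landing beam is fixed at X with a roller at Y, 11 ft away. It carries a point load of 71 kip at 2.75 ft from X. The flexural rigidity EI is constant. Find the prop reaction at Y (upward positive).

R_Y = 6.102 kip

Remove the prop at Y; the released (primary) structure is a cantilever built in at X.
Deflection at Y on the released cantilever, summing each load's contribution:
  point load 71 at a = 2.75: Pa²(3L − a)/(6EI) = 2707/EI
Flexibility coefficient — unit upward force at Y: δ_{YY} = L³/(3EI) = 443.7/EI.
Compatibility at Y: δ_0 − R_Y·δ_{YY} = 0, so R_Y = 2707/443.7 = 6.102 kip.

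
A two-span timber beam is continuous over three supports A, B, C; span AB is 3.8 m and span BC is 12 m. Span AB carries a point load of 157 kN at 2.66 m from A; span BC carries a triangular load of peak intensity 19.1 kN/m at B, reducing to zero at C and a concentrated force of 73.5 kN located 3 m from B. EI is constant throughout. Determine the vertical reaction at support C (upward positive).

R_C = 33.68 kN

Release continuity at B by inserting a hinge; the redundant is the internal moment M_B. The primary structure is two simply-supported spans AB and BC.
Rotations at B on the released spans (each span's end-slope, ×1/EI):
  span AB: point load 157 at a = 2.66: Pab(L + a)/(6LEI) = 134.9/EI
  span BC: triangular load, peak 19.1: w₀L³/(45EI) = 733.4/EI
  span BC: point load 73.5 at a = 3: Pab(L + b)/(6LEI) = 578.8/EI
  relative rotation θ_0 = (134.9 + 1312)/EI = 1447/EI
A unit hogging moment at B produces rotation L₁/(3EI) + L₂/(3EI) = 5.267/EI.
Slope continuity at B: θ_0 = M_B·5.267/EI, so M_B = 1447/5.267 = 274.8 kN·m (hogging).
Span BC, ΣM about C: R_B^{BC}·12 = 1578 + 274.8, so R_B^{BC} = 154.4 kN and R_C = 188.1 − 154.4 = 33.68 kN.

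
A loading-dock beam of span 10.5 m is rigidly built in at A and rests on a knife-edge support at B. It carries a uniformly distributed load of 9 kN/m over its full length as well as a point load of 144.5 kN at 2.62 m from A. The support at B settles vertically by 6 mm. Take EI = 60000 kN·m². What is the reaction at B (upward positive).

Release the roller at B. Primary structure: cantilever fixed at A.
Downward deflection at the released point B due to the loads:
  UDL 9: wL⁴/(8EI) = 13674/EI
  point load 144.5 at a = 2.62: Pa²(3L − a)/(6EI) = 4774/EI
  δ_0 = 18449/EI
Tip deflection under a unit load at B: L³/(3EI) = 385.9/EI.
With EI = 60000 kN·m²: δ_0 = 0.30748 m and δ_{BB} = 0.006431 m/kN.
Compatibility — the beam at B must follow the support down by 0.006 m: δ_0 − R_B·δ_{BB} = 0.006, so R_B = (0.30748 − 0.006)/0.006431 = 46.88 kN.

R_B = 46.88 kN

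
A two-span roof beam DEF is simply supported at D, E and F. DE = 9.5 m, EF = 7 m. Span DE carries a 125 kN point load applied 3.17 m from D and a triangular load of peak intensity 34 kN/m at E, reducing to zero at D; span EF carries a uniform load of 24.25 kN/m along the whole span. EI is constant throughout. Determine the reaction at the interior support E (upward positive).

Take M_E as the redundant. Released structure: two simple spans DE and EF with a hinge at E.
Rotations at E on the released spans (each span's end-slope, ×1/EI):
  span DE: point load 125 at a = 3.17: Pab(L + a)/(6LEI) = 557.5/EI
  span DE: triangular load, peak 34: w₀L³/(45EI) = 647.8/EI
  span EF: UDL 24.25: wL³/(24EI) = 346.6/EI
  relative rotation θ_0 = (1205 + 346.6)/EI = 1552/EI
A unit hogging moment at E produces rotation L₁/(3EI) + L₂/(3EI) = 5.5/EI.
Compatibility: M_E·(L₁+L₂)/(3EI) = θ_0, giving M_E = 282.2 kN·m (hogging).
Span DE, ΣM about D with M_E applied at E: R_E^{DE}·9.5 = 1419 + 282.2, so R_E^{DE} = 179.1 kN and R_D = 286.5 − 179.1 = 107.4 kN.
Span EF, ΣM about F: R_E^{EF}·7 = 594.1 + 282.2, so R_E^{EF} = 125.2 kN and R_F = 169.8 − 125.2 = 44.57 kN.
R_E = 179.1 + 125.2 = 304.3 kN.

R_E = 304.3 kN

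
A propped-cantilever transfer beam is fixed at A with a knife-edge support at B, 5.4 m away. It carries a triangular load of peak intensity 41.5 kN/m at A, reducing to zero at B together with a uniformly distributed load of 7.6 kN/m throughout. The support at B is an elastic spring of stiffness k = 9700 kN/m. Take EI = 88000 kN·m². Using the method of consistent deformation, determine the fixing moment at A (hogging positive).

Release the roller at B. Primary structure: cantilever fixed at A.
Primary-structure tip deflection at B by superposition:
  triangular load, peak 41.5 at the fixed end: w₀L⁴/(30EI) = 1176/EI
  UDL 7.6: wL⁴/(8EI) = 807.8/EI
  δ_0 = 1984/EI
Flexibility coefficient — unit upward force at B: δ_{BB} = L³/(3EI) = 52.49/EI.
With EI = 88000 kN·m²: δ_0 = 0.022546 m and δ_{BB} = 0.000596 m/kN.
Compatibility — the spring shortens by R_B/k under the reaction it provides: δ_0 − R_B·δ_{BB} = R_B/k. With 1/k = 0.000103 m/kN, R_B = δ_0 / (δ_{BB} + 1/k) = 0.022546 / (0.000596 + 0.000103) = 32.23 kN.
Moment equilibrium about A: M_A = Σ(load moments about A) − R_B·L = 312.5 − 32.23×5.4 = 138.5 kN·m.

M_A = 138.5 kN·m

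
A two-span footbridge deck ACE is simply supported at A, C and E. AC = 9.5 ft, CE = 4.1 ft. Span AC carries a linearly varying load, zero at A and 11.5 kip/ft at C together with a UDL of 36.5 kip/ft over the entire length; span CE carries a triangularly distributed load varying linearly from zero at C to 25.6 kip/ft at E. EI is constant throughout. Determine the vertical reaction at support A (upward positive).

R_A = 155.4 kip

Take M_C as the redundant. Released structure: two simple spans AC and CE with a hinge at C.
Discontinuity in slope at C on the released structure — sum the simple-span end rotations:
  span AC: triangular load, peak 11.5: w₀L³/(45EI) = 219.1/EI
  span AC: UDL 36.5: wL³/(24EI) = 1304/EI
  span CE: triangular load, peak 25.6: 7w₀L³/(360EI) = 34.31/EI
  relative rotation θ_0 = (1523 + 34.31)/EI = 1557/EI
A unit hogging moment at C produces rotation L₁/(3EI) + L₂/(3EI) = 4.533/EI.
Compatibility: M_C·(L₁+L₂)/(3EI) = θ_0, giving M_C = 343.5 kip·ft (hogging).
Span AC, ΣM about A with M_C applied at C: R_C^{AC}·9.5 = 1993 + 343.5, so R_C^{AC} = 246 kip and R_A = 401.4 − 246 = 155.4 kip.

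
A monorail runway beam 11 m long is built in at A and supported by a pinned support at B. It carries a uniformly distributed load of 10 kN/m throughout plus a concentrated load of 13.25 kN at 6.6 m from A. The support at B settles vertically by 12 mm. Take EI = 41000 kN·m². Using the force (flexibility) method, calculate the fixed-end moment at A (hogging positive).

Remove the prop at B; the released (primary) structure is a cantilever built in at A.
Free-end deflection of the primary structure under the applied loading (downward +):
  UDL 10: wL⁴/(8EI) = 18301/EI
  point load 13.25 at a = 6.6: Pa²(3L − a)/(6EI) = 2540/EI
  δ_0 = 20841/EI
Tip deflection under a unit load at B: L³/(3EI) = 443.7/EI.
With EI = 41000 kN·m²: δ_0 = 0.50831 m and δ_{BB} = 0.010821 m/kN.
Compatibility — the beam at B must follow the support down by 0.012 m: δ_0 − R_B·δ_{BB} = 0.012, so R_B = (0.50831 − 0.012)/0.010821 = 45.87 kN.
Moment equilibrium about A: M_A = Σ(load moments about A) − R_B·L = 692.5 − 45.87×11 = 187.9 kN·m.

M_A = 187.9 kN·m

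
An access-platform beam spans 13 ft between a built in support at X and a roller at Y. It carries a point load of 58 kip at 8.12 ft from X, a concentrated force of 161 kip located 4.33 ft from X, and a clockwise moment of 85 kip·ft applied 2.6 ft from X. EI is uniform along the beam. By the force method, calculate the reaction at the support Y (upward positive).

Release the roller at Y. Primary structure: cantilever fixed at X.
Deflection at Y on the released cantilever, summing each load's contribution:
  point load 58 at a = 8.12: Pa²(3L − a)/(6EI) = 19682/EI
  point load 161 at a = 4.33: Pa²(3L − a)/(6EI) = 17442/EI
  clockwise couple 85 at a = 2.6: M₀a(2L − a)/(2EI) = 2586/EI
  δ_0 = 39710/EI
Flexibility coefficient — unit upward force at Y: δ_{YY} = L³/(3EI) = 732.3/EI.
Compatibility at Y: δ_0 − R_Y·δ_{YY} = 0, so R_Y = 39710/732.3 = 54.22 kip.

R_Y = 54.22 kip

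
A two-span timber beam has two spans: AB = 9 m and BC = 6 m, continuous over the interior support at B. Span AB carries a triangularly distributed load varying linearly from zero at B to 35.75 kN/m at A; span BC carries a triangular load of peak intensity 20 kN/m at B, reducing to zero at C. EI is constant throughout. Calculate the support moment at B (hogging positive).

M_B = 120.6 kN·m

Insert a hinge at B; M_B is the redundant, and each span becomes simply supported.
Rotations at B on the released spans (each span's end-slope, ×1/EI):
  span AB: triangular load, peak 35.75: 7w₀L³/(360EI) = 506.8/EI
  span BC: triangular load, peak 20: w₀L³/(45EI) = 96/EI
  relative rotation θ_0 = (506.8 + 96)/EI = 602.8/EI
A unit hogging moment at B produces rotation L₁/(3EI) + L₂/(3EI) = 5/EI.
Slope continuity at B: θ_0 = M_B·5/EI, so M_B = 602.8/5 = 120.6 kN·m (hogging).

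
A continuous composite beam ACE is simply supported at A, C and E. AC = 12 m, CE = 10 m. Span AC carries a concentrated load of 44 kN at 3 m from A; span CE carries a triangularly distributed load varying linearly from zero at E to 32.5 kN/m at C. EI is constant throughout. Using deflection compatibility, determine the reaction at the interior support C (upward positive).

R_C = 143.6 kN

Take M_C as the redundant. Released structure: two simple spans AC and CE with a hinge at C.
Discontinuity in slope at C on the released structure — sum the simple-span end rotations:
  span AC: point load 44 at a = 3: Pab(L + a)/(6LEI) = 247.5/EI
  span CE: triangular load, peak 32.5: w₀L³/(45EI) = 722.2/EI
  relative rotation θ_0 = (247.5 + 722.2)/EI = 969.7/EI
A unit hogging moment at C produces rotation L₁/(3EI) + L₂/(3EI) = 7.333/EI.
Slope continuity at C: θ_0 = M_C·7.333/EI, so M_C = 969.7/7.333 = 132.2 kN·m (hogging).
Span AC, ΣM about A with M_C applied at C: R_C^{AC}·12 = 132 + 132.2, so R_C^{AC} = 22.02 kN and R_A = 44 − 22.02 = 21.98 kN.
Span CE, ΣM about E: R_C^{CE}·10 = 1083 + 132.2, so R_C^{CE} = 121.6 kN and R_E = 162.5 − 121.6 = 40.94 kN.
R_C = 22.02 + 121.6 = 143.6 kN.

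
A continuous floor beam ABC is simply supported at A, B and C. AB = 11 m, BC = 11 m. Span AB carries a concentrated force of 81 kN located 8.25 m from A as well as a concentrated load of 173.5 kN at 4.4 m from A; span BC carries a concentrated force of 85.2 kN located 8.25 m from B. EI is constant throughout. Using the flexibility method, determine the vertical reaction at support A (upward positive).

R_A = 98.14 kN

Take M_B as the redundant. Released structure: two simple spans AB and BC with a hinge at B.
Discontinuity in slope at B on the released structure — sum the simple-span end rotations:
  span AB: point load 81 at a = 8.25: Pab(L + a)/(6LEI) = 536/EI
  span AB: point load 173.5 at a = 4.4: Pab(L + a)/(6LEI) = 1176/EI
  span BC: point load 85.2 at a = 8.25: Pab(L + b)/(6LEI) = 402.7/EI
  relative rotation θ_0 = (1712 + 402.7)/EI = 2114/EI
A unit hogging moment at B produces rotation L₁/(3EI) + L₂/(3EI) = 7.333/EI.
Slope continuity at B: θ_0 = M_B·7.333/EI, so M_B = 2114/7.333 = 288.3 kN·m (hogging).
Span AB, ΣM about A with M_B applied at B: R_B^{AB}·11 = 1432 + 288.3, so R_B^{AB} = 156.4 kN and R_A = 254.5 − 156.4 = 98.14 kN.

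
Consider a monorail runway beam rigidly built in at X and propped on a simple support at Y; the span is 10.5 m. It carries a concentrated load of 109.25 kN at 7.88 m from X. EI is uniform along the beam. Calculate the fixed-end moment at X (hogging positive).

M_X = 134.2 kN·m

Choose R_Y as the redundant. The primary structure is the cantilever fixed at X.
Primary-structure tip deflection at Y by superposition:
  point load 109.25 at a = 7.88: Pa²(3L − a)/(6EI) = 26706/EI
Tip deflection under a unit load at Y: L³/(3EI) = 385.9/EI.
Compatibility at Y: δ_0 − R_Y·δ_{YY} = 0, so R_Y = 26706/385.9 = 69.21 kN.
Moment equilibrium about X: M_X = Σ(load moments about X) − R_Y·L = 860.9 − 69.21×10.5 = 134.2 kN·m.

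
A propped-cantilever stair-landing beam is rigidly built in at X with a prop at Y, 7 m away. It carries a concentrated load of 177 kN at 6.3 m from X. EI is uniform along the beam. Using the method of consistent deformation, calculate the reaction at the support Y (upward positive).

R_Y = 150.5 kN

Remove the prop at Y; the released (primary) structure is a cantilever built in at X.
Deflection at Y on the released cantilever, summing each load's contribution:
  point load 177 at a = 6.3: Pa²(3L − a)/(6EI) = 17212/EI
Flexibility coefficient — unit upward force at Y: δ_{YY} = L³/(3EI) = 114.3/EI.
The prop prevents deflection at Y: R_Y = δ_0/δ_{YY} = 17212/114.3 = 150.5 kN.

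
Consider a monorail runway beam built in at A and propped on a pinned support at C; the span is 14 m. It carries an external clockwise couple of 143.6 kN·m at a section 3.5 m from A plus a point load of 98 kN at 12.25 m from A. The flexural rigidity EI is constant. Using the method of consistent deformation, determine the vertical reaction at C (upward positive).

R_C = 86.45 kN

Release the roller at C. Primary structure: cantilever fixed at A.
Free-end deflection of the primary structure under the applied loading (downward +):
  clockwise couple 143.6 at a = 3.5: M₀a(2L − a)/(2EI) = 6157/EI
  point load 98 at a = 12.25: Pa²(3L − a)/(6EI) = 72918/EI
  δ_0 = 79075/EI
Tip deflection under a unit load at C: L³/(3EI) = 914.7/EI.
Compatibility at C: δ_0 − R_C·δ_{CC} = 0, so R_C = 79075/914.7 = 86.45 kN.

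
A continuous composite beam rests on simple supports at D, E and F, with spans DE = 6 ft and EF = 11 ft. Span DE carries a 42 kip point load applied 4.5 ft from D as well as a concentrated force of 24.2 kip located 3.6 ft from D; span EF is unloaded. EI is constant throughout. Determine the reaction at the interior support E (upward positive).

Take M_E as the redundant. Released structure: two simple spans DE and EF with a hinge at E.
Rotations at E on the released spans (each span's end-slope, ×1/EI):
  span DE: point load 42 at a = 4.5: Pab(L + a)/(6LEI) = 82.69/EI
  span DE: point load 24.2 at a = 3.6: Pab(L + a)/(6LEI) = 55.76/EI
  relative rotation θ_0 = (138.4 + 0)/EI = 138.4/EI
A unit hogging moment at E produces rotation L₁/(3EI) + L₂/(3EI) = 5.667/EI.
Compatibility: M_E·(L₁+L₂)/(3EI) = θ_0, giving M_E = 24.43 kip·ft (hogging).
Span DE, ΣM about D with M_E applied at E: R_E^{DE}·6 = 276.1 + 24.43, so R_E^{DE} = 50.09 kip and R_D = 66.2 − 50.09 = 16.11 kip.
Span EF, ΣM about F: R_E^{EF}·11 = 0 + 24.43, so R_E^{EF} = 2.221 kip and R_F = 0 − 2.221 = -2.221 kip.
R_E = 50.09 + 2.221 = 52.31 kip.

R_E = 52.31 kip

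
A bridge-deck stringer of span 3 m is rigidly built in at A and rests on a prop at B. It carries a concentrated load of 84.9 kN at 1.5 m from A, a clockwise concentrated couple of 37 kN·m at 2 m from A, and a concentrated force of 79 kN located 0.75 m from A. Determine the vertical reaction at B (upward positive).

R_B = 49.76 kN

Remove the prop at B; the released (primary) structure is a cantilever built in at A.
Primary-structure tip deflection at B by superposition:
  point load 84.9 at a = 1.5: Pa²(3L − a)/(6EI) = 238.8/EI
  clockwise couple 37 at a = 2: M₀a(2L − a)/(2EI) = 148/EI
  point load 79 at a = 0.75: Pa²(3L − a)/(6EI) = 61.1/EI
  δ_0 = 447.9/EI
Tip deflection under a unit load at B: L³/(3EI) = 9/EI.
The prop prevents deflection at B: R_B = δ_0/δ_{BB} = 447.9/9 = 49.76 kN.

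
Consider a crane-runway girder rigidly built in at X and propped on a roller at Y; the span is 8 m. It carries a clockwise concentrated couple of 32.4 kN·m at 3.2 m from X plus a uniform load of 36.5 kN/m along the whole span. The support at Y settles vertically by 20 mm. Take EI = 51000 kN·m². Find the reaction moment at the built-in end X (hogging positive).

M_X = 341.1 kN·m

Release the roller at Y. Primary structure: cantilever fixed at X.
Deflection at Y on the released cantilever, summing each load's contribution:
  clockwise couple 32.4 at a = 3.2: M₀a(2L − a)/(2EI) = 663.6/EI
  UDL 36.5: wL⁴/(8EI) = 18688/EI
  δ_0 = 19352/EI
Tip deflection under a unit load at Y: L³/(3EI) = 170.7/EI.
With EI = 51000 kN·m²: δ_0 = 0.37944 m and δ_{YY} = 0.003346 m/kN.
Compatibility — the beam at Y must follow the support down by 0.02 m: δ_0 − R_Y·δ_{YY} = 0.02, so R_Y = (0.37944 − 0.02)/0.003346 = 107.4 kN.
Moment equilibrium about X: M_X = Σ(load moments about X) − R_Y·L = 1200 − 107.4×8 = 341.1 kN·m.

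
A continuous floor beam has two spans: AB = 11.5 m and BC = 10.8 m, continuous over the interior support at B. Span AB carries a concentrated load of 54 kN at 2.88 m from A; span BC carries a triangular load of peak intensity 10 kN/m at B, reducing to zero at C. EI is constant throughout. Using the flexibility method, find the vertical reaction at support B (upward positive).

Release continuity at B by inserting a hinge; the redundant is the internal moment M_B. The primary structure is two simply-supported spans AB and BC.
Discontinuity in slope at B on the released structure — sum the simple-span end rotations:
  span AB: point load 54 at a = 2.88: Pab(L + a)/(6LEI) = 279.4/EI
  span BC: triangular load, peak 10: w₀L³/(45EI) = 279.9/EI
  relative rotation θ_0 = (279.4 + 279.9)/EI = 559.3/EI
A unit hogging moment at B produces rotation L₁/(3EI) + L₂/(3EI) = 7.433/EI.
Slope continuity at B: θ_0 = M_B·7.433/EI, so M_B = 559.3/7.433 = 75.24 kN·m (hogging).
Span AB, ΣM about A with M_B applied at B: R_B^{AB}·11.5 = 155.5 + 75.24, so R_B^{AB} = 20.07 kN and R_A = 54 − 20.07 = 33.93 kN.
Span BC, ΣM about C: R_B^{BC}·10.8 = 388.8 + 75.24, so R_B^{BC} = 42.97 kN and R_C = 54 − 42.97 = 11.03 kN.
R_B = 20.07 + 42.97 = 63.03 kN.

R_B = 63.03 kN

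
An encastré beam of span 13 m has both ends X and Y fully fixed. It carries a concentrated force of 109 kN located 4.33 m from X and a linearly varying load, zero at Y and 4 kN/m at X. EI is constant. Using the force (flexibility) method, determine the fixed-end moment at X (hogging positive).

M_X = 243.7 kN·m

Take the two fixed-end moments M_X, M_Y as redundants; the released structure is the simple span XY.
End rotations of the released simple span under the applied load (×1/EI):
  at X: point load 109 at a = 4.33: Pab(L + b)/(6LEI) = 1137/EI
  at Y: point load 109 at a = 4.33: Pab(L + a)/(6LEI) = 909.2/EI
  at X: triangular load, peak 4: w₀L³/(45EI) = 195.3/EI
  at Y: triangular load, peak 4: 7w₀L³/(360EI) = 170.9/EI
  θ_X0 = 1332/EI,  θ_Y0 = 1080/EI
Flexibility coefficients: a unit moment at one end gives L/(3EI) there and L/(6EI) at the far end, so f₁₁ = f₂₂ = 4.333/EI and f₁₂ = f₂₁ = 2.167/EI.
Compatibility — zero rotation at each built-in end:
  4.333 M_X + 2.167 M_Y = 1332
  2.167 M_X + 4.333 M_Y = 1080
Solving the pair gives M_X = 243.7 kN·m and M_Y = 127.4 kN·m (hogging).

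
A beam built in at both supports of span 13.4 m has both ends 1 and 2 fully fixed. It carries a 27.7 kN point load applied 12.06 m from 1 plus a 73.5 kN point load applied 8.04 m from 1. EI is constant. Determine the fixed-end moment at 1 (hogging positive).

Take the two fixed-end moments M_1, M_2 as redundants; the released structure is the simple span 12.
On the primary (simply-supported) span, the end slopes from the loading are:
  at 1: point load 27.7 at a = 12.06: Pab(L + b)/(6LEI) = 82.07/EI
  at 2: point load 27.7 at a = 12.06: Pab(L + a)/(6LEI) = 141.8/EI
  at 1: point load 73.5 at a = 8.04: Pab(L + b)/(6LEI) = 739.1/EI
  at 2: point load 73.5 at a = 8.04: Pab(L + a)/(6LEI) = 844.7/EI
  θ_10 = 821.1/EI,  θ_20 = 986.4/EI
Flexibility coefficients: a unit moment at one end gives L/(3EI) there and L/(6EI) at the far end, so f₁₁ = f₂₂ = 4.467/EI and f₁₂ = f₂₁ = 2.233/EI.
Compatibility — zero rotation at each built-in end:
  4.467 M_1 + 2.233 M_2 = 821.1
  2.233 M_1 + 4.467 M_2 = 986.4
Solving the pair gives M_1 = 97.89 kN·m and M_2 = 171.9 kN·m (hogging).

M_1 = 97.89 kN·m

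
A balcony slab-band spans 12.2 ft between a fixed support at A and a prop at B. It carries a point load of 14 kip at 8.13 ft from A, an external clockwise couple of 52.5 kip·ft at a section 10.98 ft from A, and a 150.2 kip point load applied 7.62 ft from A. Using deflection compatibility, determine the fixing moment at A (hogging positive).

Release the roller at B. Primary structure: cantilever fixed at A.
Downward deflection at the released point B due to the loads:
  point load 14 at a = 8.13: Pa²(3L − a)/(6EI) = 4391/EI
  clockwise couple 52.5 at a = 10.98: M₀a(2L − a)/(2EI) = 3868/EI
  point load 150.2 at a = 7.62: Pa²(3L − a)/(6EI) = 42124/EI
  δ_0 = 50383/EI
Tip deflection under a unit load at B: L³/(3EI) = 605.3/EI.
The prop prevents deflection at B: R_B = δ_0/δ_{BB} = 50383/605.3 = 83.24 kip.
Moment equilibrium about A: M_A = Σ(load moments about A) − R_B·L = 1311 − 83.24×12.2 = 295.3 kip·ft.

M_A = 295.3 kip·ft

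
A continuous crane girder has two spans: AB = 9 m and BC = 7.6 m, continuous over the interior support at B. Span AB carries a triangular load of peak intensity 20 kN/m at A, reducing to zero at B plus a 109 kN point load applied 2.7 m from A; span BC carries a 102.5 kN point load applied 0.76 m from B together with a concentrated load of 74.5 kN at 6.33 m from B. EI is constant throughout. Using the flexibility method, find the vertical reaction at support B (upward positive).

R_B = 210 kN

Take M_B as the redundant. Released structure: two simple spans AB and BC with a hinge at B.
End slopes at the hinge B, treating each span as simply supported:
  span AB: triangular load, peak 20: 7w₀L³/(360EI) = 283.5/EI
  span AB: point load 109 at a = 2.7: Pab(L + a)/(6LEI) = 401.7/EI
  span BC: point load 102.5 at a = 0.76: Pab(L + b)/(6LEI) = 168.7/EI
  span BC: point load 74.5 at a = 6.33: Pab(L + b)/(6LEI) = 116.5/EI
  relative rotation θ_0 = (685.2 + 285.2)/EI = 970.4/EI
A unit hogging moment at B produces rotation L₁/(3EI) + L₂/(3EI) = 5.533/EI.
Compatibility: M_B·(L₁+L₂)/(3EI) = θ_0, giving M_B = 175.4 kN·m (hogging).
Span AB, ΣM about A with M_B applied at B: R_B^{AB}·9 = 564.3 + 175.4, so R_B^{AB} = 82.19 kN and R_A = 199 − 82.19 = 116.8 kN.
Span BC, ΣM about C: R_B^{BC}·7.6 = 795.7 + 175.4, so R_B^{BC} = 127.8 kN and R_C = 177 − 127.8 = 49.22 kN.
R_B = 82.19 + 127.8 = 210 kN.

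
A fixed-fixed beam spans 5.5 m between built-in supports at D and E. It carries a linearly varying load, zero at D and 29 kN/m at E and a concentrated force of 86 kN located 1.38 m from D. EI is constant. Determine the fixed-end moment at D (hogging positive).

M_D = 95.84 kN·m

Take the two fixed-end moments M_D, M_E as redundants; the released structure is the simple span DE.
Simple-span end rotations at D and E under the given loads:
  at D: triangular load, peak 29: 7w₀L³/(360EI) = 93.82/EI
  at E: triangular load, peak 29: w₀L³/(45EI) = 107.2/EI
  at D: point load 86 at a = 1.38: Pab(L + b)/(6LEI) = 142.5/EI
  at E: point load 86 at a = 1.38: Pab(L + a)/(6LEI) = 101.9/EI
  θ_D0 = 236.4/EI,  θ_E0 = 209.2/EI
Flexibility coefficients: a unit moment at one end gives L/(3EI) there and L/(6EI) at the far end, so f₁₁ = f₂₂ = 1.833/EI and f₁₂ = f₂₁ = 0.9167/EI.
Compatibility — zero rotation at each built-in end:
  1.833 M_D + 0.9167 M_E = 236.4
  0.9167 M_D + 1.833 M_E = 209.2
Solving the pair gives M_D = 95.84 kN·m and M_E = 66.17 kN·m (hogging).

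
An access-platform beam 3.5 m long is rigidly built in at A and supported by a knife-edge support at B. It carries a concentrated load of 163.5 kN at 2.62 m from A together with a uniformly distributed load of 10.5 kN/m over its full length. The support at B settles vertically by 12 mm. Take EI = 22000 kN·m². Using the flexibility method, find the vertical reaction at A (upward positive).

R_A = 101.8 kN

Take the reaction at B as the redundant and release it; the primary structure is a cantilever fixed at A.
Deflection at B on the released cantilever, summing each load's contribution:
  point load 163.5 at a = 2.62: Pa²(3L − a)/(6EI) = 1474/EI
  UDL 10.5: wL⁴/(8EI) = 197/EI
  δ_0 = 1671/EI
Tip deflection under a unit load at B: L³/(3EI) = 14.29/EI.
With EI = 22000 kN·m²: δ_0 = 0.075952 m and δ_{BB} = 0.00065 m/kN.
Compatibility — the beam at B must follow the support down by 0.012 m: δ_0 − R_B·δ_{BB} = 0.012, so R_B = (0.075952 − 0.012)/0.00065 = 98.45 kN.
Vertical equilibrium: R_A = ΣP − R_B = 200.2 − 98.45 = 101.8 kN.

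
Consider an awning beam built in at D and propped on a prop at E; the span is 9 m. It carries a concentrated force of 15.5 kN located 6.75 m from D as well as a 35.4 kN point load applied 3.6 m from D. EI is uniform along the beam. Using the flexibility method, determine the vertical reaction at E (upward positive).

Take the reaction at E as the redundant and release it; the primary structure is a cantilever fixed at D.
Primary-structure tip deflection at E by superposition:
  point load 15.5 at a = 6.75: Pa²(3L − a)/(6EI) = 2383/EI
  point load 35.4 at a = 3.6: Pa²(3L − a)/(6EI) = 1789/EI
  δ_0 = 4173/EI
Tip deflection under a unit load at E: L³/(3EI) = 243/EI.
Compatibility at E: δ_0 − R_E·δ_{EE} = 0, so R_E = 4173/243 = 17.17 kN.

R_E = 17.17 kN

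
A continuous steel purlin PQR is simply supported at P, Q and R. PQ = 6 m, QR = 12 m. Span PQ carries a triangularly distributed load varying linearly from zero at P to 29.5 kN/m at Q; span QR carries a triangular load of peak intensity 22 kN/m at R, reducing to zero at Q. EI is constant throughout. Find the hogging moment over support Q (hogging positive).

M_Q = 146.8 kN·m

Insert a hinge at Q; M_Q is the redundant, and each span becomes simply supported.
Rotations at Q on the released spans (each span's end-slope, ×1/EI):
  span PQ: triangular load, peak 29.5: w₀L³/(45EI) = 141.6/EI
  span QR: triangular load, peak 22: 7w₀L³/(360EI) = 739.2/EI
  relative rotation θ_0 = (141.6 + 739.2)/EI = 880.8/EI
A unit hogging moment at Q produces rotation L₁/(3EI) + L₂/(3EI) = 6/EI.
Slope continuity at Q: θ_0 = M_Q·6/EI, so M_Q = 880.8/6 = 146.8 kN·m (hogging).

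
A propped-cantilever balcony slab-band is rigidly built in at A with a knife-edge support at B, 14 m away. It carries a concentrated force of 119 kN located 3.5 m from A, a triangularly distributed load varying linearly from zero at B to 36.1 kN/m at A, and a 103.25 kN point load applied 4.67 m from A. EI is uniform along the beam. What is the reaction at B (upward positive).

R_B = 76.08 kN

Remove the prop at B; the released (primary) structure is a cantilever built in at A.
Primary-structure tip deflection at B by superposition:
  point load 119 at a = 3.5: Pa²(3L − a)/(6EI) = 9354/EI
  triangular load, peak 36.1 at the fixed end: w₀L⁴/(30EI) = 46227/EI
  point load 103.25 at a = 4.67: Pa²(3L − a)/(6EI) = 14010/EI
  δ_0 = 69591/EI
Tip deflection under a unit load at B: L³/(3EI) = 914.7/EI.
Compatibility at B: δ_0 − R_B·δ_{BB} = 0, so R_B = 69591/914.7 = 76.08 kN.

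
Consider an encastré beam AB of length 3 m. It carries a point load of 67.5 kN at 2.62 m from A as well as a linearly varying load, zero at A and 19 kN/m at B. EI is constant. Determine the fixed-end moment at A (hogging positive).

Take the two fixed-end moments M_A, M_B as redundants; the released structure is the simple span AB.
On the primary (simply-supported) span, the end slopes from the loading are:
  at A: point load 67.5 at a = 2.62: Pab(L + b)/(6LEI) = 12.62/EI
  at B: point load 67.5 at a = 2.62: Pab(L + a)/(6LEI) = 20.98/EI
  at A: triangular load, peak 19: 7w₀L³/(360EI) = 9.975/EI
  at B: triangular load, peak 19: w₀L³/(45EI) = 11.4/EI
  θ_A0 = 22.59/EI,  θ_B0 = 32.38/EI
Flexibility coefficients: a unit moment at one end gives L/(3EI) there and L/(6EI) at the far end, so f₁₁ = f₂₂ = 1/EI and f₁₂ = f₂₁ = 0.5/EI.
Compatibility — zero rotation at each built-in end:
  1 M_A + 0.5 M_B = 22.59
  0.5 M_A + 1 M_B = 32.38
Solving the pair gives M_A = 8.537 kN·m and M_B = 28.11 kN·m (hogging).

M_A = 8.537 kN·m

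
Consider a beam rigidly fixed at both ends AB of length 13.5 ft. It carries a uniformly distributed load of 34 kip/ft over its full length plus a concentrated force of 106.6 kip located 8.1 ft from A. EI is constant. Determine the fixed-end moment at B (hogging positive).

M_B = 723.6 kip·ft

Take the two fixed-end moments M_A, M_B as redundants; the released structure is the simple span AB.
End rotations of the released simple span under the applied load (×1/EI):
  at A: UDL 34: wL³/(24EI) = 3486/EI
  at B: UDL 34: wL³/(24EI) = 3486/EI
  at A: point load 106.6 at a = 8.1: Pab(L + b)/(6LEI) = 1088/EI
  at B: point load 106.6 at a = 8.1: Pab(L + a)/(6LEI) = 1243/EI
  θ_A0 = 4573/EI,  θ_B0 = 4729/EI
Flexibility coefficients: a unit moment at one end gives L/(3EI) there and L/(6EI) at the far end, so f₁₁ = f₂₂ = 4.5/EI and f₁₂ = f₂₁ = 2.25/EI.
Compatibility — zero rotation at each built-in end:
  4.5 M_A + 2.25 M_B = 4573
  2.25 M_A + 4.5 M_B = 4729
Solving the pair gives M_A = 654.5 kip·ft and M_B = 723.6 kip·ft (hogging).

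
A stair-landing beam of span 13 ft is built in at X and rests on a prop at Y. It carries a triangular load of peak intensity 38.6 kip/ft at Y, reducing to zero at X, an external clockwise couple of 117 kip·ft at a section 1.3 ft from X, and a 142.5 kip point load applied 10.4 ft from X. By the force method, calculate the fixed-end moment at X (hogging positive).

M_X = 642 kip·ft

Remove the prop at Y; the released (primary) structure is a cantilever built in at X.
Downward deflection at the released point Y due to the loads:
  triangular load, peak 38.6 at the free end: 11w₀L⁴/(120EI) = 101058/EI
  clockwise couple 117 at a = 1.3: M₀a(2L − a)/(2EI) = 1878/EI
  point load 142.5 at a = 10.4: Pa²(3L − a)/(6EI) = 73468/EI
  δ_0 = 176404/EI
Tip deflection under a unit load at Y: L³/(3EI) = 732.3/EI.
Compatibility at Y: δ_0 − R_Y·δ_{YY} = 0, so R_Y = 176404/732.3 = 240.9 kip.
Moment equilibrium about X: M_X = Σ(load moments about X) − R_Y·L = 3773 − 240.9×13 = 642 kip·ft.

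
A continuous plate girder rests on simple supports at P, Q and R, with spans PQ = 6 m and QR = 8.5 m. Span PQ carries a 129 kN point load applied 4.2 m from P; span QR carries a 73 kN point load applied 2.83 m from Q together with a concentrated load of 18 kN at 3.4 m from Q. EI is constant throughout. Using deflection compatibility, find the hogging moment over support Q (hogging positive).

M_Q = 141.7 kN·m

Insert a hinge at Q; M_Q is the redundant, and each span becomes simply supported.
Discontinuity in slope at Q on the released structure — sum the simple-span end rotations:
  span PQ: point load 129 at a = 4.2: Pab(L + a)/(6LEI) = 276.3/EI
  span QR: point load 73 at a = 2.83: Pab(L + b)/(6LEI) = 325.5/EI
  span QR: point load 18 at a = 3.4: Pab(L + b)/(6LEI) = 83.23/EI
  relative rotation θ_0 = (276.3 + 408.7)/EI = 685/EI
A unit hogging moment at Q produces rotation L₁/(3EI) + L₂/(3EI) = 4.833/EI.
Compatibility: M_Q·(L₁+L₂)/(3EI) = θ_0, giving M_Q = 141.7 kN·m (hogging).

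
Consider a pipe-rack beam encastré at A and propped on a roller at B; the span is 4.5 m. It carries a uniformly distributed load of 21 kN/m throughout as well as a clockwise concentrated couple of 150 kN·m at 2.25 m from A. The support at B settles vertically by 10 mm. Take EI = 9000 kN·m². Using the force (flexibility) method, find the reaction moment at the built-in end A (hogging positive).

M_A = 47.74 kN·m

Choose R_B as the redundant. The primary structure is the cantilever fixed at A.
Primary-structure tip deflection at B by superposition:
  UDL 21: wL⁴/(8EI) = 1076/EI
  clockwise couple 150 at a = 2.25: M₀a(2L − a)/(2EI) = 1139/EI
  δ_0 = 2215/EI
Flexibility coefficient — unit upward force at B: δ_{BB} = L³/(3EI) = 30.38/EI.
With EI = 9000 kN·m²: δ_0 = 0.24616 m and δ_{BB} = 0.003375 m/kN.
Compatibility — the beam at B must follow the support down by 0.01 m: δ_0 − R_B·δ_{BB} = 0.01, so R_B = (0.24616 − 0.01)/0.003375 = 69.97 kN.
Moment equilibrium about A: M_A = Σ(load moments about A) − R_B·L = 362.6 − 69.97×4.5 = 47.74 kN·m.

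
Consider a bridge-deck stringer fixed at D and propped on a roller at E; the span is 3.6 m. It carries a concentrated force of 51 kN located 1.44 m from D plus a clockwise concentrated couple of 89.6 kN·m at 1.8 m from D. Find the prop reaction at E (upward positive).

Choose R_E as the redundant. The primary structure is the cantilever fixed at D.
Primary-structure tip deflection at E by superposition:
  point load 51 at a = 1.44: Pa²(3L − a)/(6EI) = 165/EI
  clockwise couple 89.6 at a = 1.8: M₀a(2L − a)/(2EI) = 435.5/EI
  δ_0 = 600.4/EI
Flexibility coefficient — unit upward force at E: δ_{EE} = L³/(3EI) = 15.55/EI.
Compatibility at E: δ_0 − R_E·δ_{EE} = 0, so R_E = 600.4/15.55 = 38.61 kN.

R_E = 38.61 kN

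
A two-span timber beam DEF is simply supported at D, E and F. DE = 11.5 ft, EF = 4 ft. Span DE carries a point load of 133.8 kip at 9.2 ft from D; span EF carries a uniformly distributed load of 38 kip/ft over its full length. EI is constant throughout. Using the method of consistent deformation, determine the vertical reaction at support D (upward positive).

R_D = 10.76 kip

Insert a hinge at E; M_E is the redundant, and each span becomes simply supported.
Rotations at E on the released spans (each span's end-slope, ×1/EI):
  span DE: point load 133.8 at a = 9.2: Pab(L + a)/(6LEI) = 849.4/EI
  span EF: UDL 38: wL³/(24EI) = 101.3/EI
  relative rotation θ_0 = (849.4 + 101.3)/EI = 950.7/EI
A unit hogging moment at E produces rotation L₁/(3EI) + L₂/(3EI) = 5.167/EI.
Compatibility: M_E·(L₁+L₂)/(3EI) = θ_0, giving M_E = 184 kip·ft (hogging).
Span DE, ΣM about D with M_E applied at E: R_E^{DE}·11.5 = 1231 + 184, so R_E^{DE} = 123 kip and R_D = 133.8 − 123 = 10.76 kip.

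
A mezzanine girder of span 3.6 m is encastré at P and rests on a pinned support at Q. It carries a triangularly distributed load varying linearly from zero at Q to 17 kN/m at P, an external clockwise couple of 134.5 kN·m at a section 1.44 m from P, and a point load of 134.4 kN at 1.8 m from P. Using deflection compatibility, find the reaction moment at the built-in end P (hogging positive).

M_P = 110.8 kN·m

Remove the prop at Q; the released (primary) structure is a cantilever built in at P.
Primary-structure tip deflection at Q by superposition:
  triangular load, peak 17 at the fixed end: w₀L⁴/(30EI) = 95.18/EI
  clockwise couple 134.5 at a = 1.44: M₀a(2L − a)/(2EI) = 557.8/EI
  point load 134.4 at a = 1.8: Pa²(3L − a)/(6EI) = 653.2/EI
  δ_0 = 1306/EI
Tip deflection under a unit load at Q: L³/(3EI) = 15.55/EI.
Compatibility at Q: δ_0 − R_Q·δ_{QQ} = 0, so R_Q = 1306/15.55 = 83.99 kN.
Moment equilibrium about P: M_P = Σ(load moments about P) − R_Q·L = 413.1 − 83.99×3.6 = 110.8 kN·m.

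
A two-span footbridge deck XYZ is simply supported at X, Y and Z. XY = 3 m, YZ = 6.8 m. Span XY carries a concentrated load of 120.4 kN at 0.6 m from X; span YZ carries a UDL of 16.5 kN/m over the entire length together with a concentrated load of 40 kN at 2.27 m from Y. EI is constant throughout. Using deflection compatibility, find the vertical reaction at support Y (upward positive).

R_Y = 160.5 kN

Insert a hinge at Y; M_Y is the redundant, and each span becomes simply supported.
Rotations at Y on the released spans (each span's end-slope, ×1/EI):
  span XY: point load 120.4 at a = 0.6: Pab(L + a)/(6LEI) = 34.68/EI
  span YZ: UDL 16.5: wL³/(24EI) = 216.2/EI
  span YZ: point load 40 at a = 2.27: Pab(L + b)/(6LEI) = 114.2/EI
  relative rotation θ_0 = (34.68 + 330.4)/EI = 365.1/EI
A unit hogging moment at Y produces rotation L₁/(3EI) + L₂/(3EI) = 3.267/EI.
Slope continuity at Y: θ_0 = M_Y·3.267/EI, so M_Y = 365.1/3.267 = 111.8 kN·m (hogging).
Span XY, ΣM about X with M_Y applied at Y: R_Y^{XY}·3 = 72.24 + 111.8, so R_Y^{XY} = 61.33 kN and R_X = 120.4 − 61.33 = 59.07 kN.
Span YZ, ΣM about Z: R_Y^{YZ}·6.8 = 562.7 + 111.8, so R_Y^{YZ} = 99.18 kN and R_Z = 152.2 − 99.18 = 53.02 kN.
R_Y = 61.33 + 99.18 = 160.5 kN.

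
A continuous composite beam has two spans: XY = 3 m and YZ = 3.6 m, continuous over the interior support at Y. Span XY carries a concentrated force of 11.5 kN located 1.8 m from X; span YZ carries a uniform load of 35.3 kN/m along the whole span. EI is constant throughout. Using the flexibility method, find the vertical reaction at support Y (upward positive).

R_Y = 91.34 kN

Release continuity at Y by inserting a hinge; the redundant is the internal moment M_Y. The primary structure is two simply-supported spans XY and YZ.
Discontinuity in slope at Y on the released structure — sum the simple-span end rotations:
  span XY: point load 11.5 at a = 1.8: Pab(L + a)/(6LEI) = 6.624/EI
  span YZ: UDL 35.3: wL³/(24EI) = 68.62/EI
  relative rotation θ_0 = (6.624 + 68.62)/EI = 75.25/EI
A unit hogging moment at Y produces rotation L₁/(3EI) + L₂/(3EI) = 2.2/EI.
Compatibility: M_Y·(L₁+L₂)/(3EI) = θ_0, giving M_Y = 34.2 kN·m (hogging).
Span XY, ΣM about X with M_Y applied at Y: R_Y^{XY}·3 = 20.7 + 34.2, so R_Y^{XY} = 18.3 kN and R_X = 11.5 − 18.3 = -6.801 kN.
Span YZ, ΣM about Z: R_Y^{YZ}·3.6 = 228.7 + 34.2, so R_Y^{YZ} = 73.04 kN and R_Z = 127.1 − 73.04 = 54.04 kN.
R_Y = 18.3 + 73.04 = 91.34 kN.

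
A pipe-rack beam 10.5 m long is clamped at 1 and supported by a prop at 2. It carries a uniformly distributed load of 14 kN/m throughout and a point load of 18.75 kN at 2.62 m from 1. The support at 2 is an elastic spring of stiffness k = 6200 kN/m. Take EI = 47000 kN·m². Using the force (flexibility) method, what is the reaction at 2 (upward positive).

R_2 = 55.64 kN

Remove the prop at 2; the released (primary) structure is a cantilever built in at 1.
Deflection at 2 on the released cantilever, summing each load's contribution:
  UDL 14: wL⁴/(8EI) = 21271/EI
  point load 18.75 at a = 2.62: Pa²(3L − a)/(6EI) = 619.5/EI
  δ_0 = 21891/EI
Flexibility coefficient — unit upward force at 2: δ_{22} = L³/(3EI) = 385.9/EI.
With EI = 47000 kN·m²: δ_0 = 0.46576 m and δ_{22} = 0.00821 m/kN.
Compatibility — the spring shortens by R_2/k under the reaction it provides: δ_0 − R_2·δ_{22} = R_2/k. With 1/k = 0.000161 m/kN, R_2 = δ_0 / (δ_{22} + 1/k) = 0.46576 / (0.00821 + 0.000161) = 55.64 kN.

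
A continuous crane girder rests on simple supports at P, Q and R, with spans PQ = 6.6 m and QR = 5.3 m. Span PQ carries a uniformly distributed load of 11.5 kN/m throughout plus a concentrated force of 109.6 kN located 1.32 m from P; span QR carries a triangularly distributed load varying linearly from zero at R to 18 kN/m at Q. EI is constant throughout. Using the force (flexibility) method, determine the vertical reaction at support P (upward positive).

Take M_Q as the redundant. Released structure: two simple spans PQ and QR with a hinge at Q.
End slopes at the hinge Q, treating each span as simply supported:
  span PQ: UDL 11.5: wL³/(24EI) = 137.8/EI
  span PQ: point load 109.6 at a = 1.32: Pab(L + a)/(6LEI) = 152.8/EI
  span QR: triangular load, peak 18: w₀L³/(45EI) = 59.55/EI
  relative rotation θ_0 = (290.5 + 59.55)/EI = 350.1/EI
A unit hogging moment at Q produces rotation L₁/(3EI) + L₂/(3EI) = 3.967/EI.
Slope continuity at Q: θ_0 = M_Q·3.967/EI, so M_Q = 350.1/3.967 = 88.26 kN·m (hogging).
Span PQ, ΣM about P with M_Q applied at Q: R_Q^{PQ}·6.6 = 395.1 + 88.26, so R_Q^{PQ} = 73.24 kN and R_P = 185.5 − 73.24 = 112.3 kN.

R_P = 112.3 kN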